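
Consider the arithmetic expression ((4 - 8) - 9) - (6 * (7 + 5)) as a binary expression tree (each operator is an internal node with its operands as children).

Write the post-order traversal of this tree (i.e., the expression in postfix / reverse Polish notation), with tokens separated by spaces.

4 8 - 9 - 6 7 5 + * -

Post-order on an expression tree gives postfix notation: for each operator, emit left operand, right operand, then the operator.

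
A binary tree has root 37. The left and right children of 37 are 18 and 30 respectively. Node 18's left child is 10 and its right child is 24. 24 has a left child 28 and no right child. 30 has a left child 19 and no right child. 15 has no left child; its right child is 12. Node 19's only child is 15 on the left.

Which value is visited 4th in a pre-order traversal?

Pre-order visits the node, then its left subtree, then its right subtree.
Visit 37.
At 37: go left to 18.
  Visit 18.
  At 18: go left to 10.
    10 is a leaf — visit 10.
  At 18: go right to 24.
    Visit 24.
    At 24: go left to 28.
      28 is a leaf — visit 28.
    At 24: no right child.
At 37: go right to 30.
  Visit 30.
  At 30: go left to 19.
    Visit 19.
    At 19: go left to 15.
      Visit 15.
      At 15: no left child.
      At 15: go right to 12.
        12 is a leaf — visit 12.
    At 19: no right child.
  At 30: no right child.
Full pre-order sequence: 37, 18, 10, 24, 28, 30, 19, 15, 12.

24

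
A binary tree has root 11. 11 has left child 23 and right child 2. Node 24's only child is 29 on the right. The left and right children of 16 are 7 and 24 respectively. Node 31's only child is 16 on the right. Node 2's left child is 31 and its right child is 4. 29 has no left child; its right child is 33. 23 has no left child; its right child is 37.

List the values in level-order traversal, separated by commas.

Level-order visits nodes level by level from the root, left to right within each level.
Level 0: 11
Level 1: 23, 2
Level 2: 37, 31, 4
Level 3: 16
Level 4: 7, 24
Level 5: 29
Level 6: 33

11, 23, 2, 37, 31, 4, 16, 7, 24, 29, 33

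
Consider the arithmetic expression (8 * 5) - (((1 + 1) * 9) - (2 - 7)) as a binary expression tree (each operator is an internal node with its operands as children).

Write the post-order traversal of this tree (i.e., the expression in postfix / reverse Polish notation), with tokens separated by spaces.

8 5 * 1 1 + 9 * 2 7 - - -

Post-order on an expression tree gives postfix notation: for each operator, emit left operand, right operand, then the operator.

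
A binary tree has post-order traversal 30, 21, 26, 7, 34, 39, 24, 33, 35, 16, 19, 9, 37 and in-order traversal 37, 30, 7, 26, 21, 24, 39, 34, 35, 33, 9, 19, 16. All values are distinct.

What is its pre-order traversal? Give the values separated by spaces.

The last element of post-order is the root; it splits in-order into left and right subtrees.
Root 37: left subtree has 0 nodes { }, right has 12 {30, 7, 26, 21, 24, 39, 34, 35, 33, 9, 19, 16}.
  Root 9: left subtree has 9 nodes {30, 7, 26, 21, 24, 39, 34, 35, 33}, right has 2 {19, 16}.
    Root 35: left subtree has 7 nodes {30, 7, 26, 21, 24, 39, 34}, right has 1 {33}.
      Root 24: left subtree has 4 nodes {30, 7, 26, 21}, right has 2 {39, 34}.
        Root 7: left subtree has 1 node {30}, right has 2 {26, 21}.
          Root 26: left subtree has 0 nodes { }, right has 1 {21}.
        Root 39: left subtree has 0 nodes { }, right has 1 {34}.
    Root 19: left subtree has 0 nodes { }, right has 1 {16}.

37 9 35 24 7 30 26 21 39 34 33 19 16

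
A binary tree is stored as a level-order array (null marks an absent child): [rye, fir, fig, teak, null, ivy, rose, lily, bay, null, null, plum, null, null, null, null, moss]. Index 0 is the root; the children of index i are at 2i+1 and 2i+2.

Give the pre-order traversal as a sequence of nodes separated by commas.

rye, fir, teak, lily, moss, bay, fig, ivy, plum, rose

Pre-order visits the node, then its left subtree, then its right subtree.
Visit rye.
At rye: go left to fir.
  Visit fir.
  At fir: go left to teak.
    Visit teak.
    At teak: go left to lily.
      Visit lily.
      At lily: no left child.
      At lily: go right to moss.
        moss is a leaf — visit moss.
    At teak: go right to bay.
      bay is a leaf — visit bay.
  At fir: no right child.
At rye: go right to fig.
  Visit fig.
  At fig: go left to ivy.
    Visit ivy.
    At ivy: go left to plum.
      plum is a leaf — visit plum.
    At ivy: no right child.
  At fig: go right to rose.
    rose is a leaf — visit rose.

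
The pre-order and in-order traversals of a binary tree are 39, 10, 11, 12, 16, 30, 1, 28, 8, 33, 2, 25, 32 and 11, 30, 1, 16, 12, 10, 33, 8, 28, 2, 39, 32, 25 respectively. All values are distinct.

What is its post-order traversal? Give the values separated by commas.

The first element of pre-order is the root; it splits in-order into left and right subtrees.
Root 39: left subtree has 10 nodes {11, 30, 1, 16, 12, 10, 33, 8, 28, 2}, right has 2 {32, 25}.
  Root 10: left subtree has 5 nodes {11, 30, 1, 16, 12}, right has 4 {33, 8, 28, 2}.
    Root 11: left subtree has 0 nodes { }, right has 4 {30, 1, 16, 12}.
      Root 12: left subtree has 3 nodes {30, 1, 16}, right has 0 { }.
        Root 16: left subtree has 2 nodes {30, 1}, right has 0 { }.
          Root 30: left subtree has 0 nodes { }, right has 1 {1}.
    Root 28: left subtree has 2 nodes {33, 8}, right has 1 {2}.
      Root 8: left subtree has 1 node {33}, right has 0 { }.
  Root 25: left subtree has 1 node {32}, right has 0 { }.

1, 30, 16, 12, 11, 33, 8, 2, 28, 10, 32, 25, 39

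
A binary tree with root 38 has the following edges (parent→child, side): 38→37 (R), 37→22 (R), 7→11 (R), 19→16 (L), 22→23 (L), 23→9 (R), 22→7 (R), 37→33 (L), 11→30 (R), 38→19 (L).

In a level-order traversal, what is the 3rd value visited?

37

Level-order visits nodes level by level from the root, left to right within each level.
Level 0: 38
Level 1: 19, 37
Level 2: 16, 33, 22
Level 3: 23, 7
Level 4: 9, 11
Level 5: 30
Full level-order sequence: 38, 19, 37, 16, 33, 22, 23, 7, 9, 11, 30.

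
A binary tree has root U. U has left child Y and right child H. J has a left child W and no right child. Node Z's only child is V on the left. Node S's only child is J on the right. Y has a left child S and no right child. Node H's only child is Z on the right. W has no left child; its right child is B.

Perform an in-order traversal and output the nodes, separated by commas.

In-order visits the left subtree, then the node, then the right subtree.
At U: go left to Y.
  At Y: go left to S.
    At S: no left child.
    Visit S.
    At S: go right to J.
      At J: go left to W.
        At W: no left child.
        Visit W.
        At W: go right to B.
          B is a leaf — visit B.
      Visit J.
      At J: no right child.
  Visit Y.
  At Y: no right child.
Visit U.
At U: go right to H.
  At H: no left child.
  Visit H.
  At H: go right to Z.
    At Z: go left to V.
      V is a leaf — visit V.
    Visit Z.
    At Z: no right child.

S, W, B, J, Y, U, H, V, Z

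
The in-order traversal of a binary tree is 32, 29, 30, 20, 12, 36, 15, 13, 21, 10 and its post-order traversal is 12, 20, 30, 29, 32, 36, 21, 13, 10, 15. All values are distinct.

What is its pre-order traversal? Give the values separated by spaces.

15 36 32 29 30 20 12 10 13 21

The last element of post-order is the root; it splits in-order into left and right subtrees.
Root 15: left subtree has 6 nodes {32, 29, 30, 20, 12, 36}, right has 3 {13, 21, 10}.
  Root 36: left subtree has 5 nodes {32, 29, 30, 20, 12}, right has 0 { }.
    Root 32: left subtree has 0 nodes { }, right has 4 {29, 30, 20, 12}.
      Root 29: left subtree has 0 nodes { }, right has 3 {30, 20, 12}.
        Root 30: left subtree has 0 nodes { }, right has 2 {20, 12}.
          Root 20: left subtree has 0 nodes { }, right has 1 {12}.
  Root 10: left subtree has 2 nodes {13, 21}, right has 0 { }.
    Root 13: left subtree has 0 nodes { }, right has 1 {21}.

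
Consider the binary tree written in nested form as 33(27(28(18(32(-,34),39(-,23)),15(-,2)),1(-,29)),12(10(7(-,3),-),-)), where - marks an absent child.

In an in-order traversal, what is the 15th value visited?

10

In-order visits the left subtree, then the node, then the right subtree.
At 33: go left to 27.
  At 27: go left to 28.
    At 28: go left to 18.
      At 18: go left to 32.
        At 32: no left child.
        Visit 32.
        At 32: go right to 34.
          34 is a leaf — visit 34.
      Visit 18.
      At 18: go right to 39.
        At 39: no left child.
        Visit 39.
        At 39: go right to 23.
          23 is a leaf — visit 23.
    Visit 28.
    At 28: go right to 15.
      At 15: no left child.
      Visit 15.
      At 15: go right to 2.
        2 is a leaf — visit 2.
  Visit 27.
  At 27: go right to 1.
    At 1: no left child.
    Visit 1.
    At 1: go right to 29.
      29 is a leaf — visit 29.
Visit 33.
At 33: go right to 12.
  At 12: go left to 10.
    At 10: go left to 7.
      At 7: no left child.
      Visit 7.
      At 7: go right to 3.
        3 is a leaf — visit 3.
    Visit 10.
    At 10: no right child.
  Visit 12.
  At 12: no right child.
Full in-order sequence: 32, 34, 18, 39, 23, 28, 15, 2, 27, 1, 29, 33, 7, 3, 10, 12.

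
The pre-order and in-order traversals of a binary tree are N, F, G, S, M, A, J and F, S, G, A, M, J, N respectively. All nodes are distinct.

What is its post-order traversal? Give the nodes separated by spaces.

The first element of pre-order is the root; it splits in-order into left and right subtrees.
Root N: left subtree has 6 nodes {F, S, G, A, M, J}, right has 0 { }.
  Root F: left subtree has 0 nodes { }, right has 5 {S, G, A, M, J}.
    Root G: left subtree has 1 node {S}, right has 3 {A, M, J}.
      Root M: left subtree has 1 node {A}, right has 1 {J}.

S A J M G F N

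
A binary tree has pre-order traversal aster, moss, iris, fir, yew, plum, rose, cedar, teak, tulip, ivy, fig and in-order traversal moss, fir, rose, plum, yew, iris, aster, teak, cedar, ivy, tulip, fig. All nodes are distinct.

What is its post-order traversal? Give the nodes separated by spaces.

rose plum yew fir iris moss teak ivy fig tulip cedar aster

The first element of pre-order is the root; it splits in-order into left and right subtrees.
Root aster: left subtree has 6 nodes {moss, fir, rose, plum, yew, iris}, right has 5 {teak, cedar, ivy, tulip, fig}.
  Root moss: left subtree has 0 nodes { }, right has 5 {fir, rose, plum, yew, iris}.
    Root iris: left subtree has 4 nodes {fir, rose, plum, yew}, right has 0 { }.
      Root fir: left subtree has 0 nodes { }, right has 3 {rose, plum, yew}.
        Root yew: left subtree has 2 nodes {rose, plum}, right has 0 { }.
          Root plum: left subtree has 1 node {rose}, right has 0 { }.
  Root cedar: left subtree has 1 node {teak}, right has 3 {ivy, tulip, fig}.
    Root tulip: left subtree has 1 node {ivy}, right has 1 {fig}.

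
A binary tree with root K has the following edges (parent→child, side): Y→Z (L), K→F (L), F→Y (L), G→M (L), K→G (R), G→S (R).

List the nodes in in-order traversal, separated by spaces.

In-order visits the left subtree, then the node, then the right subtree.
At K: go left to F.
  At F: go left to Y.
    At Y: go left to Z.
      Z is a leaf — visit Z.
    Visit Y.
    At Y: no right child.
  Visit F.
  At F: no right child.
Visit K.
At K: go right to G.
  At G: go left to M.
    M is a leaf — visit M.
  Visit G.
  At G: go right to S.
    S is a leaf — visit S.

Z Y F K M G S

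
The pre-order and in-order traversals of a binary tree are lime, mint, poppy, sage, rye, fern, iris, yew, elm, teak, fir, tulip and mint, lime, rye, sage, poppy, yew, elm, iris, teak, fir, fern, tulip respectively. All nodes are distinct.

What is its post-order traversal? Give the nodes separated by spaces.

mint rye sage elm yew fir teak iris tulip fern poppy lime

The first element of pre-order is the root; it splits in-order into left and right subtrees.
Root lime: left subtree has 1 node {mint}, right has 10 {rye, sage, poppy, yew, elm, iris, teak, fir, fern, tulip}.
  Root poppy: left subtree has 2 nodes {rye, sage}, right has 7 {yew, elm, iris, teak, fir, fern, tulip}.
    Root sage: left subtree has 1 node {rye}, right has 0 { }.
    Root fern: left subtree has 5 nodes {yew, elm, iris, teak, fir}, right has 1 {tulip}.
      Root iris: left subtree has 2 nodes {yew, elm}, right has 2 {teak, fir}.
        Root yew: left subtree has 0 nodes { }, right has 1 {elm}.
        Root teak: left subtree has 0 nodes { }, right has 1 {fir}.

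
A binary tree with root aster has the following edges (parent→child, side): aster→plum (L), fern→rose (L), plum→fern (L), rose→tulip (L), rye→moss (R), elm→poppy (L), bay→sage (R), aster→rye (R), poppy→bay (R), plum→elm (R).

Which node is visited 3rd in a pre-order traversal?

Pre-order visits the node, then its left subtree, then its right subtree.
Visit aster.
At aster: go left to plum.
  Visit plum.
  At plum: go left to fern.
    Visit fern.
    At fern: go left to rose.
      Visit rose.
      At rose: go left to tulip.
        tulip is a leaf — visit tulip.
      At rose: no right child.
    At fern: no right child.
  At plum: go right to elm.
    Visit elm.
    At elm: go left to poppy.
      Visit poppy.
      At poppy: no left child.
      At poppy: go right to bay.
        Visit bay.
        At bay: no left child.
        At bay: go right to sage.
          sage is a leaf — visit sage.
    At elm: no right child.
At aster: go right to rye.
  Visit rye.
  At rye: no left child.
  At rye: go right to moss.
    moss is a leaf — visit moss.
Full pre-order sequence: aster, plum, fern, rose, tulip, elm, poppy, bay, sage, rye, moss.

fern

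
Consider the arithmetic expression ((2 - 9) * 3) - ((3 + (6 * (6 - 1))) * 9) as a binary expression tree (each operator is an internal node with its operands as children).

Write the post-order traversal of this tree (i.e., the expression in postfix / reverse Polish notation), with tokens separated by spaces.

2 9 - 3 * 3 6 6 1 - * + 9 * -

Post-order on an expression tree gives postfix notation: for each operator, emit left operand, right operand, then the operator.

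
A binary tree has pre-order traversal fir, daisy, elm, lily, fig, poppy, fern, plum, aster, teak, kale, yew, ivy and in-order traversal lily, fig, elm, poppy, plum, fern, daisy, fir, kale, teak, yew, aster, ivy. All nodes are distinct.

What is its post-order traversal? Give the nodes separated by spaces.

fig lily plum fern poppy elm daisy kale yew teak ivy aster fir

The first element of pre-order is the root; it splits in-order into left and right subtrees.
Root fir: left subtree has 7 nodes {lily, fig, elm, poppy, plum, fern, daisy}, right has 5 {kale, teak, yew, aster, ivy}.
  Root daisy: left subtree has 6 nodes {lily, fig, elm, poppy, plum, fern}, right has 0 { }.
    Root elm: left subtree has 2 nodes {lily, fig}, right has 3 {poppy, plum, fern}.
      Root lily: left subtree has 0 nodes { }, right has 1 {fig}.
      Root poppy: left subtree has 0 nodes { }, right has 2 {plum, fern}.
        Root fern: left subtree has 1 node {plum}, right has 0 { }.
  Root aster: left subtree has 3 nodes {kale, teak, yew}, right has 1 {ivy}.
    Root teak: left subtree has 1 node {kale}, right has 1 {yew}.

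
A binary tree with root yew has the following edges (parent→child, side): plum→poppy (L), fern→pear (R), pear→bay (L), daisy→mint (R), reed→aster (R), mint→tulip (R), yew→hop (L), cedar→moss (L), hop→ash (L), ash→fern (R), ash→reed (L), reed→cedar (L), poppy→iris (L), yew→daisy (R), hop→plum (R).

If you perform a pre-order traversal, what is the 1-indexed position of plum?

11

Pre-order visits the node, then its left subtree, then its right subtree.
Visit yew.
At yew: go left to hop.
  Visit hop.
  At hop: go left to ash.
    Visit ash.
    At ash: go left to reed.
      Visit reed.
      At reed: go left to cedar.
        Visit cedar.
        At cedar: go left to moss.
          moss is a leaf — visit moss.
        At cedar: no right child.
      At reed: go right to aster.
        aster is a leaf — visit aster.
    At ash: go right to fern.
      Visit fern.
      At fern: no left child.
      At fern: go right to pear.
        Visit pear.
        At pear: go left to bay.
          bay is a leaf — visit bay.
        At pear: no right child.
  At hop: go right to plum.
    Visit plum.
    At plum: go left to poppy.
      Visit poppy.
      At poppy: go left to iris.
        iris is a leaf — visit iris.
      At poppy: no right child.
    At plum: no right child.
At yew: go right to daisy.
  Visit daisy.
  At daisy: no left child.
  At daisy: go right to mint.
    Visit mint.
    At mint: no left child.
    At mint: go right to tulip.
      tulip is a leaf — visit tulip.
Full pre-order sequence: yew, hop, ash, reed, cedar, moss, aster, fern, pear, bay, plum, poppy, iris, daisy, mint, tulip.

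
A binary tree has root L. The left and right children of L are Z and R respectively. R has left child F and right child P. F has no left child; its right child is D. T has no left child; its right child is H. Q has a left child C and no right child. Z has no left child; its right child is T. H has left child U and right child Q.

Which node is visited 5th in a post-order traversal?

Post-order visits the left subtree, then the right subtree, then the node.
At L: go left to Z.
  At Z: no left child.
  At Z: go right to T.
    At T: no left child.
    At T: go right to H.
      At H: go left to U.
        U is a leaf — visit U.
      At H: go right to Q.
        At Q: go left to C.
          C is a leaf — visit C.
        At Q: no right child.
        Visit Q.
      Visit H.
    Visit T.
  Visit Z.
At L: go right to R.
  At R: go left to F.
    At F: no left child.
    At F: go right to D.
      D is a leaf — visit D.
    Visit F.
  At R: go right to P.
    P is a leaf — visit P.
  Visit R.
Visit L.
Full post-order sequence: U, C, Q, H, T, Z, D, F, P, R, L.

T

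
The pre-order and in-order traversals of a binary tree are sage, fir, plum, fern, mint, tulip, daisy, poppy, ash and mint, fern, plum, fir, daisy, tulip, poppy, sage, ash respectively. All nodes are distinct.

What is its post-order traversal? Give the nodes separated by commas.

mint, fern, plum, daisy, poppy, tulip, fir, ash, sage

The first element of pre-order is the root; it splits in-order into left and right subtrees.
Root sage: left subtree has 7 nodes {mint, fern, plum, fir, daisy, tulip, poppy}, right has 1 {ash}.
  Root fir: left subtree has 3 nodes {mint, fern, plum}, right has 3 {daisy, tulip, poppy}.
    Root plum: left subtree has 2 nodes {mint, fern}, right has 0 { }.
      Root fern: left subtree has 1 node {mint}, right has 0 { }.
    Root tulip: left subtree has 1 node {daisy}, right has 1 {poppy}.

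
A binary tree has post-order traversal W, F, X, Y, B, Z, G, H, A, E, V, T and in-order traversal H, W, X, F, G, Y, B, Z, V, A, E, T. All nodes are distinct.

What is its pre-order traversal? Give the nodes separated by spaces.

T V H G X W F Z B Y E A

The last element of post-order is the root; it splits in-order into left and right subtrees.
Root T: left subtree has 11 nodes {H, W, X, F, G, Y, B, Z, V, A, E}, right has 0 { }.
  Root V: left subtree has 8 nodes {H, W, X, F, G, Y, B, Z}, right has 2 {A, E}.
    Root H: left subtree has 0 nodes { }, right has 7 {W, X, F, G, Y, B, Z}.
      Root G: left subtree has 3 nodes {W, X, F}, right has 3 {Y, B, Z}.
        Root X: left subtree has 1 node {W}, right has 1 {F}.
        Root Z: left subtree has 2 nodes {Y, B}, right has 0 { }.
          Root B: left subtree has 1 node {Y}, right has 0 { }.
    Root E: left subtree has 1 node {A}, right has 0 { }.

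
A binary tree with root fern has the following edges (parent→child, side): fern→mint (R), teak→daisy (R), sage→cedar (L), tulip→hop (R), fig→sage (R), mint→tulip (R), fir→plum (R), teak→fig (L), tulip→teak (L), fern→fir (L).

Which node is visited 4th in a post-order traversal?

Post-order visits the left subtree, then the right subtree, then the node.
At fern: go left to fir.
  At fir: no left child.
  At fir: go right to plum.
    plum is a leaf — visit plum.
  Visit fir.
At fern: go right to mint.
  At mint: no left child.
  At mint: go right to tulip.
    At tulip: go left to teak.
      At teak: go left to fig.
        At fig: no left child.
        At fig: go right to sage.
          At sage: go left to cedar.
            cedar is a leaf — visit cedar.
          At sage: no right child.
          Visit sage.
        Visit fig.
      At teak: go right to daisy.
        daisy is a leaf — visit daisy.
      Visit teak.
    At tulip: go right to hop.
      hop is a leaf — visit hop.
    Visit tulip.
  Visit mint.
Visit fern.
Full post-order sequence: plum, fir, cedar, sage, fig, daisy, teak, hop, tulip, mint, fern.

sage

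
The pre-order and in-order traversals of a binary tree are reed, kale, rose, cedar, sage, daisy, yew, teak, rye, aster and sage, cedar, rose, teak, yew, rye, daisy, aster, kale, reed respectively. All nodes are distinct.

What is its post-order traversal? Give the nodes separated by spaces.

sage cedar teak rye yew aster daisy rose kale reed

The first element of pre-order is the root; it splits in-order into left and right subtrees.
Root reed: left subtree has 9 nodes {sage, cedar, rose, teak, yew, rye, daisy, aster, kale}, right has 0 { }.
  Root kale: left subtree has 8 nodes {sage, cedar, rose, teak, yew, rye, daisy, aster}, right has 0 { }.
    Root rose: left subtree has 2 nodes {sage, cedar}, right has 5 {teak, yew, rye, daisy, aster}.
      Root cedar: left subtree has 1 node {sage}, right has 0 { }.
      Root daisy: left subtree has 3 nodes {teak, yew, rye}, right has 1 {aster}.
        Root yew: left subtree has 1 node {teak}, right has 1 {rye}.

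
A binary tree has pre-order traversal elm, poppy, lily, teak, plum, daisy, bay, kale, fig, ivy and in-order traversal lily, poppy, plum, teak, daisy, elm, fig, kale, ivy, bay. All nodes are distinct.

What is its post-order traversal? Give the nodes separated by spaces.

lily plum daisy teak poppy fig ivy kale bay elm

The first element of pre-order is the root; it splits in-order into left and right subtrees.
Root elm: left subtree has 5 nodes {lily, poppy, plum, teak, daisy}, right has 4 {fig, kale, ivy, bay}.
  Root poppy: left subtree has 1 node {lily}, right has 3 {plum, teak, daisy}.
    Root teak: left subtree has 1 node {plum}, right has 1 {daisy}.
  Root bay: left subtree has 3 nodes {fig, kale, ivy}, right has 0 { }.
    Root kale: left subtree has 1 node {fig}, right has 1 {ivy}.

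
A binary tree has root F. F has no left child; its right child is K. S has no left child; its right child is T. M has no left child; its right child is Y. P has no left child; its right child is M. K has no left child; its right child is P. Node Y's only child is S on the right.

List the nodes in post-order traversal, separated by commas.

Post-order visits the left subtree, then the right subtree, then the node.
At F: no left child.
At F: go right to K.
  At K: no left child.
  At K: go right to P.
    At P: no left child.
    At P: go right to M.
      At M: no left child.
      At M: go right to Y.
        At Y: no left child.
        At Y: go right to S.
          At S: no left child.
          At S: go right to T.
            T is a leaf — visit T.
          Visit S.
        Visit Y.
      Visit M.
    Visit P.
  Visit K.
Visit F.

T, S, Y, M, P, K, F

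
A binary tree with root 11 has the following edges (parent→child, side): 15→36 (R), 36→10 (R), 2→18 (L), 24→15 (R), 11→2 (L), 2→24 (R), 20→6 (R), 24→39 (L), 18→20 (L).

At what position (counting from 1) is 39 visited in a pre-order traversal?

7

Pre-order visits the node, then its left subtree, then its right subtree.
Visit 11.
At 11: go left to 2.
  Visit 2.
  At 2: go left to 18.
    Visit 18.
    At 18: go left to 20.
      Visit 20.
      At 20: no left child.
      At 20: go right to 6.
        6 is a leaf — visit 6.
    At 18: no right child.
  At 2: go right to 24.
    Visit 24.
    At 24: go left to 39.
      39 is a leaf — visit 39.
    At 24: go right to 15.
      Visit 15.
      At 15: no left child.
      At 15: go right to 36.
        Visit 36.
        At 36: no left child.
        At 36: go right to 10.
          10 is a leaf — visit 10.
At 11: no right child.
Full pre-order sequence: 11, 2, 18, 20, 6, 24, 39, 15, 36, 10.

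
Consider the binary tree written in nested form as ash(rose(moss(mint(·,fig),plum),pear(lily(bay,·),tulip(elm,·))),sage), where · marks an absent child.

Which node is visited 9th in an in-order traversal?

In-order visits the left subtree, then the node, then the right subtree.
At ash: go left to rose.
  At rose: go left to moss.
    At moss: go left to mint.
      At mint: no left child.
      Visit mint.
      At mint: go right to fig.
        fig is a leaf — visit fig.
    Visit moss.
    At moss: go right to plum.
      plum is a leaf — visit plum.
  Visit rose.
  At rose: go right to pear.
    At pear: go left to lily.
      At lily: go left to bay.
        bay is a leaf — visit bay.
      Visit lily.
      At lily: no right child.
    Visit pear.
    At pear: go right to tulip.
      At tulip: go left to elm.
        elm is a leaf — visit elm.
      Visit tulip.
      At tulip: no right child.
Visit ash.
At ash: go right to sage.
  sage is a leaf — visit sage.
Full in-order sequence: mint, fig, moss, plum, rose, bay, lily, pear, elm, tulip, ash, sage.

elm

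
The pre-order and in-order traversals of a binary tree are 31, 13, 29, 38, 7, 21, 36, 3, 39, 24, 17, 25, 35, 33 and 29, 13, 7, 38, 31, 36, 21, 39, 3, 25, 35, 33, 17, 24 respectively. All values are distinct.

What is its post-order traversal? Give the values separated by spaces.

29 7 38 13 36 39 33 35 25 17 24 3 21 31

The first element of pre-order is the root; it splits in-order into left and right subtrees.
Root 31: left subtree has 4 nodes {29, 13, 7, 38}, right has 9 {36, 21, 39, 3, 25, 35, 33, 17, 24}.
  Root 13: left subtree has 1 node {29}, right has 2 {7, 38}.
    Root 38: left subtree has 1 node {7}, right has 0 { }.
  Root 21: left subtree has 1 node {36}, right has 7 {39, 3, 25, 35, 33, 17, 24}.
    Root 3: left subtree has 1 node {39}, right has 5 {25, 35, 33, 17, 24}.
      Root 24: left subtree has 4 nodes {25, 35, 33, 17}, right has 0 { }.
        Root 17: left subtree has 3 nodes {25, 35, 33}, right has 0 { }.
          Root 25: left subtree has 0 nodes { }, right has 2 {35, 33}.
            Root 35: left subtree has 0 nodes { }, right has 1 {33}.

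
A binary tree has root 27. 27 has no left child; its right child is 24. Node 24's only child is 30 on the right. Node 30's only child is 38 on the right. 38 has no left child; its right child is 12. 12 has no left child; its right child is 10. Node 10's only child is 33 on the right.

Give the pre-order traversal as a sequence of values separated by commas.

27, 24, 30, 38, 12, 10, 33

Pre-order visits the node, then its left subtree, then its right subtree.
Visit 27.
At 27: no left child.
At 27: go right to 24.
  Visit 24.
  At 24: no left child.
  At 24: go right to 30.
    Visit 30.
    At 30: no left child.
    At 30: go right to 38.
      Visit 38.
      At 38: no left child.
      At 38: go right to 12.
        Visit 12.
        At 12: no left child.
        At 12: go right to 10.
          Visit 10.
          At 10: no left child.
          At 10: go right to 33.
            33 is a leaf — visit 33.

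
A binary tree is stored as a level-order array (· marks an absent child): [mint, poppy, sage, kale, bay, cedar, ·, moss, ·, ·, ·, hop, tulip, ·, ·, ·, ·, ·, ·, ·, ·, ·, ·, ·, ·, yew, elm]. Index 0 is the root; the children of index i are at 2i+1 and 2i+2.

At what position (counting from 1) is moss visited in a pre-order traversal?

Pre-order visits the node, then its left subtree, then its right subtree.
Visit mint.
At mint: go left to poppy.
  Visit poppy.
  At poppy: go left to kale.
    Visit kale.
    At kale: go left to moss.
      moss is a leaf — visit moss.
    At kale: no right child.
  At poppy: go right to bay.
    bay is a leaf — visit bay.
At mint: go right to sage.
  Visit sage.
  At sage: go left to cedar.
    Visit cedar.
    At cedar: go left to hop.
      hop is a leaf — visit hop.
    At cedar: go right to tulip.
      Visit tulip.
      At tulip: go left to yew.
        yew is a leaf — visit yew.
      At tulip: go right to elm.
        elm is a leaf — visit elm.
  At sage: no right child.
Full pre-order sequence: mint, poppy, kale, moss, bay, sage, cedar, hop, tulip, yew, elm.

4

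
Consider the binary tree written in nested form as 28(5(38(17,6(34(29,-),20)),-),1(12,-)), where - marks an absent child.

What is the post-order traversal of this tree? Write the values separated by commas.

Post-order visits the left subtree, then the right subtree, then the node.
At 28: go left to 5.
  At 5: go left to 38.
    At 38: go left to 17.
      17 is a leaf — visit 17.
    At 38: go right to 6.
      At 6: go left to 34.
        At 34: go left to 29.
          29 is a leaf — visit 29.
        At 34: no right child.
        Visit 34.
      At 6: go right to 20.
        20 is a leaf — visit 20.
      Visit 6.
    Visit 38.
  At 5: no right child.
  Visit 5.
At 28: go right to 1.
  At 1: go left to 12.
    12 is a leaf — visit 12.
  At 1: no right child.
  Visit 1.
Visit 28.

17, 29, 34, 20, 6, 38, 5, 12, 1, 28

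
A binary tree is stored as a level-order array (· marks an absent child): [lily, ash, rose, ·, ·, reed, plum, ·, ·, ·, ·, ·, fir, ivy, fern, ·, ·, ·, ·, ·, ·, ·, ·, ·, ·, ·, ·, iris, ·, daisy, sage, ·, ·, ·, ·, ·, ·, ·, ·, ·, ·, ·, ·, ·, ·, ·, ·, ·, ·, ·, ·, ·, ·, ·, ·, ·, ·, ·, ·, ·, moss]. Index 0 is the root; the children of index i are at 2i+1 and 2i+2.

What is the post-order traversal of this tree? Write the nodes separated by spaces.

Post-order visits the left subtree, then the right subtree, then the node.
At lily: go left to ash.
  ash is a leaf — visit ash.
At lily: go right to rose.
  At rose: go left to reed.
    At reed: no left child.
    At reed: go right to fir.
      fir is a leaf — visit fir.
    Visit reed.
  At rose: go right to plum.
    At plum: go left to ivy.
      At ivy: go left to iris.
        iris is a leaf — visit iris.
      At ivy: no right child.
      Visit ivy.
    At plum: go right to fern.
      At fern: go left to daisy.
        At daisy: no left child.
        At daisy: go right to moss.
          moss is a leaf — visit moss.
        Visit daisy.
      At fern: go right to sage.
        sage is a leaf — visit sage.
      Visit fern.
    Visit plum.
  Visit rose.
Visit lily.

ash fir reed iris ivy moss daisy sage fern plum rose lily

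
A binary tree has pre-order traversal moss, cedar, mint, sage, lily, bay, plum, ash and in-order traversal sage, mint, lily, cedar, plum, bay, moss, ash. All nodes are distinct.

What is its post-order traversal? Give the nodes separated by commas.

The first element of pre-order is the root; it splits in-order into left and right subtrees.
Root moss: left subtree has 6 nodes {sage, mint, lily, cedar, plum, bay}, right has 1 {ash}.
  Root cedar: left subtree has 3 nodes {sage, mint, lily}, right has 2 {plum, bay}.
    Root mint: left subtree has 1 node {sage}, right has 1 {lily}.
    Root bay: left subtree has 1 node {plum}, right has 0 { }.

sage, lily, mint, plum, bay, cedar, ash, moss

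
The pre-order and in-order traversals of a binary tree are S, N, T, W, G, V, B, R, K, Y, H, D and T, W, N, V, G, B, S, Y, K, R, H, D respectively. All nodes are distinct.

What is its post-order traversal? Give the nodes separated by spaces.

The first element of pre-order is the root; it splits in-order into left and right subtrees.
Root S: left subtree has 6 nodes {T, W, N, V, G, B}, right has 5 {Y, K, R, H, D}.
  Root N: left subtree has 2 nodes {T, W}, right has 3 {V, G, B}.
    Root T: left subtree has 0 nodes { }, right has 1 {W}.
    Root G: left subtree has 1 node {V}, right has 1 {B}.
  Root R: left subtree has 2 nodes {Y, K}, right has 2 {H, D}.
    Root K: left subtree has 1 node {Y}, right has 0 { }.
    Root H: left subtree has 0 nodes { }, right has 1 {D}.

W T V B G N Y K D H R S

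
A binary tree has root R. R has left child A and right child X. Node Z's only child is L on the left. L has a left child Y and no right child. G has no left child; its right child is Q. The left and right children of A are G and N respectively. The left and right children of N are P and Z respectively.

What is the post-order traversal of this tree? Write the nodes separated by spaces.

Post-order visits the left subtree, then the right subtree, then the node.
At R: go left to A.
  At A: go left to G.
    At G: no left child.
    At G: go right to Q.
      Q is a leaf — visit Q.
    Visit G.
  At A: go right to N.
    At N: go left to P.
      P is a leaf — visit P.
    At N: go right to Z.
      At Z: go left to L.
        At L: go left to Y.
          Y is a leaf — visit Y.
        At L: no right child.
        Visit L.
      At Z: no right child.
      Visit Z.
    Visit N.
  Visit A.
At R: go right to X.
  X is a leaf — visit X.
Visit R.

Q G P Y L Z N A X R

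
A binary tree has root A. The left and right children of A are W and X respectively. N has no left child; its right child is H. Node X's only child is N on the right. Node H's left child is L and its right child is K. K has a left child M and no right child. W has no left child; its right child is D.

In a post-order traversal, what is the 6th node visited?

H

Post-order visits the left subtree, then the right subtree, then the node.
At A: go left to W.
  At W: no left child.
  At W: go right to D.
    D is a leaf — visit D.
  Visit W.
At A: go right to X.
  At X: no left child.
  At X: go right to N.
    At N: no left child.
    At N: go right to H.
      At H: go left to L.
        L is a leaf — visit L.
      At H: go right to K.
        At K: go left to M.
          M is a leaf — visit M.
        At K: no right child.
        Visit K.
      Visit H.
    Visit N.
  Visit X.
Visit A.
Full post-order sequence: D, W, L, M, K, H, N, X, A.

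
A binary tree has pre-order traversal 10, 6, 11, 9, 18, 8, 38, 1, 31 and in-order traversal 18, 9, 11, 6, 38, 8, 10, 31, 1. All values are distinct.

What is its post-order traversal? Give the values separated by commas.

18, 9, 11, 38, 8, 6, 31, 1, 10

The first element of pre-order is the root; it splits in-order into left and right subtrees.
Root 10: left subtree has 6 nodes {18, 9, 11, 6, 38, 8}, right has 2 {31, 1}.
  Root 6: left subtree has 3 nodes {18, 9, 11}, right has 2 {38, 8}.
    Root 11: left subtree has 2 nodes {18, 9}, right has 0 { }.
      Root 9: left subtree has 1 node {18}, right has 0 { }.
    Root 8: left subtree has 1 node {38}, right has 0 { }.
  Root 1: left subtree has 1 node {31}, right has 0 { }.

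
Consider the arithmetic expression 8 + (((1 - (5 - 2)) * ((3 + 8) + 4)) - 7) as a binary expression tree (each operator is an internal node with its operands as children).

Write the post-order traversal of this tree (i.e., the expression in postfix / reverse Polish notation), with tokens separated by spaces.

8 1 5 2 - - 3 8 + 4 + * 7 - +

Post-order on an expression tree gives postfix notation: for each operator, emit left operand, right operand, then the operator.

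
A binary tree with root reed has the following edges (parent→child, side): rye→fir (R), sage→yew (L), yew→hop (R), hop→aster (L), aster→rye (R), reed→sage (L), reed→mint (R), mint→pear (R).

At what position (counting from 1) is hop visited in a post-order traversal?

4

Post-order visits the left subtree, then the right subtree, then the node.
At reed: go left to sage.
  At sage: go left to yew.
    At yew: no left child.
    At yew: go right to hop.
      At hop: go left to aster.
        At aster: no left child.
        At aster: go right to rye.
          At rye: no left child.
          At rye: go right to fir.
            fir is a leaf — visit fir.
          Visit rye.
        Visit aster.
      At hop: no right child.
      Visit hop.
    Visit yew.
  At sage: no right child.
  Visit sage.
At reed: go right to mint.
  At mint: no left child.
  At mint: go right to pear.
    pear is a leaf — visit pear.
  Visit mint.
Visit reed.
Full post-order sequence: fir, rye, aster, hop, yew, sage, pear, mint, reed.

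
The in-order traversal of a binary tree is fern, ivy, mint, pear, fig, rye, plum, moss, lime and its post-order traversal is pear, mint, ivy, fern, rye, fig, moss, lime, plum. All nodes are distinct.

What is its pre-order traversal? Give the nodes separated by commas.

plum, fig, fern, ivy, mint, pear, rye, lime, moss

The last element of post-order is the root; it splits in-order into left and right subtrees.
Root plum: left subtree has 6 nodes {fern, ivy, mint, pear, fig, rye}, right has 2 {moss, lime}.
  Root fig: left subtree has 4 nodes {fern, ivy, mint, pear}, right has 1 {rye}.
    Root fern: left subtree has 0 nodes { }, right has 3 {ivy, mint, pear}.
      Root ivy: left subtree has 0 nodes { }, right has 2 {mint, pear}.
        Root mint: left subtree has 0 nodes { }, right has 1 {pear}.
  Root lime: left subtree has 1 node {moss}, right has 0 { }.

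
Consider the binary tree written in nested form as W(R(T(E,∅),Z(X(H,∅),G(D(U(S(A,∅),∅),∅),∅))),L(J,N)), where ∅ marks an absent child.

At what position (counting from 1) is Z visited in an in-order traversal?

In-order visits the left subtree, then the node, then the right subtree.
At W: go left to R.
  At R: go left to T.
    At T: go left to E.
      E is a leaf — visit E.
    Visit T.
    At T: no right child.
  Visit R.
  At R: go right to Z.
    At Z: go left to X.
      At X: go left to H.
        H is a leaf — visit H.
      Visit X.
      At X: no right child.
    Visit Z.
    At Z: go right to G.
      At G: go left to D.
        At D: go left to U.
          At U: go left to S.
            At S: go left to A.
              A is a leaf — visit A.
            Visit S.
            At S: no right child.
          Visit U.
          At U: no right child.
        Visit D.
        At D: no right child.
      Visit G.
      At G: no right child.
Visit W.
At W: go right to L.
  At L: go left to J.
    J is a leaf — visit J.
  Visit L.
  At L: go right to N.
    N is a leaf — visit N.
Full in-order sequence: E, T, R, H, X, Z, A, S, U, D, G, W, J, L, N.

6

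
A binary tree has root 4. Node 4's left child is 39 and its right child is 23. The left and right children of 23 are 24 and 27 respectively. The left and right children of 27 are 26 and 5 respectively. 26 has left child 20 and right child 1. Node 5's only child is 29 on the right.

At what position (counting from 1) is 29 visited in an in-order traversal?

10

In-order visits the left subtree, then the node, then the right subtree.
At 4: go left to 39.
  39 is a leaf — visit 39.
Visit 4.
At 4: go right to 23.
  At 23: go left to 24.
    24 is a leaf — visit 24.
  Visit 23.
  At 23: go right to 27.
    At 27: go left to 26.
      At 26: go left to 20.
        20 is a leaf — visit 20.
      Visit 26.
      At 26: go right to 1.
        1 is a leaf — visit 1.
    Visit 27.
    At 27: go right to 5.
      At 5: no left child.
      Visit 5.
      At 5: go right to 29.
        29 is a leaf — visit 29.
Full in-order sequence: 39, 4, 24, 23, 20, 26, 1, 27, 5, 29.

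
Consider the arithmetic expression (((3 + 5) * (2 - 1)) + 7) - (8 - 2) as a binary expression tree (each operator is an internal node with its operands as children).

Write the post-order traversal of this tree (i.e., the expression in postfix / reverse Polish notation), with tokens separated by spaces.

3 5 + 2 1 - * 7 + 8 2 - -

Post-order on an expression tree gives postfix notation: for each operator, emit left operand, right operand, then the operator.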